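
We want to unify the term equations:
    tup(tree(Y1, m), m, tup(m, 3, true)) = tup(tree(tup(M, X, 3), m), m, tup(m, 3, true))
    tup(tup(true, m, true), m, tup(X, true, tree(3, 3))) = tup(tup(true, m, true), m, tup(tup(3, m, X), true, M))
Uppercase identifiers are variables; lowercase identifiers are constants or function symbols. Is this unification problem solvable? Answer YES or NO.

NO

Decompose tup/3: tree(Y1, m) = tree(tup(M, X, 3), m),  m = m,  tup(m, 3, true) = tup(m, 3, true).
Decompose tree/2: Y1 = tup(M, X, 3),  m = m.
Bind Y1 := tup(M, X, 3); no other remaining equation mentions Y1.
Delete trivial equation m = m.
Delete trivial equation m = m.
Delete trivial equation tup(m, 3, true) = tup(m, 3, true).
Decompose tup/3: tup(true, m, true) = tup(true, m, true),  m = m,  tup(X, true, tree(3, 3)) = tup(tup(3, m, X), true, M).
Delete trivial equation tup(true, m, true) = tup(true, m, true).
Delete trivial equation m = m.
Decompose tup/3: X = tup(3, m, X),  true = true,  tree(3, 3) = M.
Occurs check fails: X occurs in tup(3, m, X); the equation X = tup(3, m, X) has no finite solution.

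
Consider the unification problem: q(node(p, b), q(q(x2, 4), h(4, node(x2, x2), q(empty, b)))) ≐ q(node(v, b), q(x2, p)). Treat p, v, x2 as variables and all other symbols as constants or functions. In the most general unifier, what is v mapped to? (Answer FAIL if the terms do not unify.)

FAIL

Decompose q/2: node(p, b) ≐ node(v, b),  q(q(x2, 4), h(4, node(x2, x2), q(empty, b))) ≐ q(x2, p).
Decompose node/2: p ≐ v,  b ≐ b.
Bind p := v; substituting into the one remaining equation that mentions p gives: q(q(x2, 4), h(4, node(x2, x2), q(empty, b))) ≐ q(x2, v).
Delete trivial equation b ≐ b.
Decompose q/2: q(x2, 4) ≐ x2,  h(4, node(x2, x2), q(empty, b)) ≐ v.
Occurs check fails: x2 occurs in q(x2, 4); the equation x2 ≐ q(x2, 4) has no finite solution.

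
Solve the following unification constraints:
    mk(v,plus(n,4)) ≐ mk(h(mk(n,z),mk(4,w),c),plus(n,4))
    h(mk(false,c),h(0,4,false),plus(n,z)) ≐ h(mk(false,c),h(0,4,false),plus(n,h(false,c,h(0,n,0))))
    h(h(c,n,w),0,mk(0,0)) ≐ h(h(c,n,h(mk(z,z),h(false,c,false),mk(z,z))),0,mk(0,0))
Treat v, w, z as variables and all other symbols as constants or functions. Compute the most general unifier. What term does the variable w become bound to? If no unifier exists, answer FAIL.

Decompose mk/2: v ≐ h(mk(n,z),mk(4,w),c),  plus(n,4) ≐ plus(n,4).
Bind v := h(mk(n,z),mk(4,w),c); no other remaining equation mentions v.
Delete trivial equation plus(n,4) ≐ plus(n,4).
Decompose h/3: mk(false,c) ≐ mk(false,c),  h(0,4,false) ≐ h(0,4,false),  plus(n,z) ≐ plus(n,h(false,c,h(0,n,0))).
Delete trivial equation mk(false,c) ≐ mk(false,c).
Delete trivial equation h(0,4,false) ≐ h(0,4,false).
Decompose plus/2: n ≐ n,  z ≐ h(false,c,h(0,n,0)).
Delete trivial equation n ≐ n.
Bind z := h(false,c,h(0,n,0)); substituting into the remaining equation gives: h(h(c,n,w),0,mk(0,0)) ≐ h(h(c,n,h(mk(h(false,c,h(0,n,0)),h(false,c,h(0,n,0))),h(false,c,false),mk(h(false,c,h(0,n,0)),h(false,c,h(0,n,0))))),0,mk(0,0)). Substituting into the earlier binding gives v := h(mk(n,h(false,c,h(0,n,0))),mk(4,w),c).
Decompose h/3: h(c,n,w) ≐ h(c,n,h(mk(h(false,c,h(0,n,0)),h(false,c,h(0,n,0))),h(false,c,false),mk(h(false,c,h(0,n,0)),h(false,c,h(0,n,0))))),  0 ≐ 0,  mk(0,0) ≐ mk(0,0).
Decompose h/3: c ≐ c,  n ≐ n,  w ≐ h(mk(h(false,c,h(0,n,0)),h(false,c,h(0,n,0))),h(false,c,false),mk(h(false,c,h(0,n,0)),h(false,c,h(0,n,0)))).
Delete trivial equation c ≐ c.
Delete trivial equation n ≐ n.
Bind w := h(mk(h(false,c,h(0,n,0)),h(false,c,h(0,n,0))),h(false,c,false),mk(h(false,c,h(0,n,0)),h(false,c,h(0,n,0)))); no other remaining equation mentions w. Substituting into the earlier binding gives v := h(mk(n,h(false,c,h(0,n,0))),mk(4,h(mk(h(false,c,h(0,n,0)),h(false,c,h(0,n,0))),h(false,c,false),mk(h(false,c,h(0,n,0)),h(false,c,h(0,n,0))))),c).
Delete trivial equation 0 ≐ 0.
Delete trivial equation mk(0,0) ≐ mk(0,0).
MGU = { v ↦ h(mk(n,h(false,c,h(0,n,0))),mk(4,h(mk(h(false,c,h(0,n,0)),h(false,c,h(0,n,0))),h(false,c,false),mk(h(false,c,h(0,n,0)),h(false,c,h(0,n,0))))),c), z ↦ h(false,c,h(0,n,0)), w ↦ h(mk(h(false,c,h(0,n,0)),h(false,c,h(0,n,0))),h(false,c,false),mk(h(false,c,h(0,n,0)),h(false,c,h(0,n,0)))) }, so w ↦ h(mk(h(false,c,h(0,n,0)),h(false,c,h(0,n,0))),h(false,c,false),mk(h(false,c,h(0,n,0)),h(false,c,h(0,n,0)))).

h(mk(h(false,c,h(0,n,0)),h(false,c,h(0,n,0))),h(false,c,false),mk(h(false,c,h(0,n,0)),h(false,c,h(0,n,0))))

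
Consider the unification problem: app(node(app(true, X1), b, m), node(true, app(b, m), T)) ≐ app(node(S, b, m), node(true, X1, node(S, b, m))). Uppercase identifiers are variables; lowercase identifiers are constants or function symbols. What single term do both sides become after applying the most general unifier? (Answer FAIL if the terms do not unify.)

app(node(app(true, app(b, m)), b, m), node(true, app(b, m), node(app(true, app(b, m)), b, m)))

Decompose app/2: node(app(true, X1), b, m) ≐ node(S, b, m),  node(true, app(b, m), T) ≐ node(true, X1, node(S, b, m)).
Decompose node/3: app(true, X1) ≐ S,  b ≐ b,  m ≐ m.
Bind S := app(true, X1); substituting into the one remaining equation that mentions S gives: node(true, app(b, m), T) ≐ node(true, X1, node(app(true, X1), b, m)).
Delete trivial equation b ≐ b.
Delete trivial equation m ≐ m.
Decompose node/3: true ≐ true,  app(b, m) ≐ X1,  T ≐ node(app(true, X1), b, m).
Delete trivial equation true ≐ true.
Bind X1 := app(b, m); substituting into the remaining equation gives: T ≐ node(app(true, app(b, m)), b, m). Substituting into the earlier binding gives S := app(true, app(b, m)).
Bind T := node(app(true, app(b, m)), b, m).
Applying the MGU to either side gives app(node(app(true, app(b, m)), b, m), node(true, app(b, m), node(app(true, app(b, m)), b, m))).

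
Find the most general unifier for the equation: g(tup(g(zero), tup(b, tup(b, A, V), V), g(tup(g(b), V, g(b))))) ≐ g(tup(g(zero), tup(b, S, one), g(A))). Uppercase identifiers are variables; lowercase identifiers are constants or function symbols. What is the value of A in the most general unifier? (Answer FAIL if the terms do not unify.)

tup(g(b), one, g(b))

Decompose g/1: tup(g(zero), tup(b, tup(b, A, V), V), g(tup(g(b), V, g(b)))) ≐ tup(g(zero), tup(b, S, one), g(A)).
Decompose tup/3: g(zero) ≐ g(zero),  tup(b, tup(b, A, V), V) ≐ tup(b, S, one),  g(tup(g(b), V, g(b))) ≐ g(A).
Delete trivial equation g(zero) ≐ g(zero).
Decompose tup/3: b ≐ b,  tup(b, A, V) ≐ S,  V ≐ one.
Delete trivial equation b ≐ b.
Bind S := tup(b, A, V); no other remaining equation mentions S.
Bind V := one; substituting into the remaining equation gives: g(tup(g(b), one, g(b))) ≐ g(A). Substituting into the earlier binding gives S := tup(b, A, one).
Decompose g/1: tup(g(b), one, g(b)) ≐ A.
Bind A := tup(g(b), one, g(b)). Substituting into the earlier binding gives S := tup(b, tup(g(b), one, g(b)), one).
MGU = { S ↦ tup(b, tup(g(b), one, g(b)), one), V ↦ one, A ↦ tup(g(b), one, g(b)) }, so A ↦ tup(g(b), one, g(b)).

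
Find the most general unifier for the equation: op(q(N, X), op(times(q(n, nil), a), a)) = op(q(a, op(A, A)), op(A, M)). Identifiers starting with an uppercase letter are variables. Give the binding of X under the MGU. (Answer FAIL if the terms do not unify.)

op(times(q(n, nil), a), times(q(n, nil), a))

Decompose op/2: q(N, X) = q(a, op(A, A)),  op(times(q(n, nil), a), a) = op(A, M).
Decompose q/2: N = a,  X = op(A, A).
Bind N := a; no other remaining equation mentions N.
Bind X := op(A, A); no other remaining equation mentions X.
Decompose op/2: times(q(n, nil), a) = A,  a = M.
Bind A := times(q(n, nil), a); no other remaining equation mentions A. Substituting into the earlier binding gives X := op(times(q(n, nil), a), times(q(n, nil), a)).
Bind M := a.
MGU = { N ↦ a, X ↦ op(times(q(n, nil), a), times(q(n, nil), a)), A ↦ times(q(n, nil), a), M ↦ a }, so X ↦ op(times(q(n, nil), a), times(q(n, nil), a)).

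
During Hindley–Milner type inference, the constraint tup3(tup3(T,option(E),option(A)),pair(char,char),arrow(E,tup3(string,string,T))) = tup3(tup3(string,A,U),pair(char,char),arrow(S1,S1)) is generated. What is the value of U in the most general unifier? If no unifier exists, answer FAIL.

option(option(tup3(string,string,string)))

Decompose tup3/3: tup3(T,option(E),option(A)) = tup3(string,A,U),  pair(char,char) = pair(char,char),  arrow(E,tup3(string,string,T)) = arrow(S1,S1).
Decompose tup3/3: T = string,  option(E) = A,  option(A) = U.
Bind T := string; substituting into the one remaining equation that mentions T gives: arrow(E,tup3(string,string,string)) = arrow(S1,S1).
Bind A := option(E); substituting into the one remaining equation that mentions A gives: option(option(E)) = U.
Bind U := option(option(E)); no other remaining equation mentions U.
Delete trivial equation pair(char,char) = pair(char,char).
Decompose arrow/2: E = S1,  tup3(string,string,string) = S1.
Bind E := S1; no other remaining equation mentions E. Substituting into the earlier bindings gives A := option(S1), U := option(option(S1)).
Bind S1 := tup3(string,string,string). Substituting into the earlier bindings gives A := option(tup3(string,string,string)), U := option(option(tup3(string,string,string))), E := tup3(string,string,string).
MGU = { T ↦ string, A ↦ option(tup3(string,string,string)), U ↦ option(option(tup3(string,string,string))), E ↦ tup3(string,string,string), S1 ↦ tup3(string,string,string) }, so U ↦ option(option(tup3(string,string,string))).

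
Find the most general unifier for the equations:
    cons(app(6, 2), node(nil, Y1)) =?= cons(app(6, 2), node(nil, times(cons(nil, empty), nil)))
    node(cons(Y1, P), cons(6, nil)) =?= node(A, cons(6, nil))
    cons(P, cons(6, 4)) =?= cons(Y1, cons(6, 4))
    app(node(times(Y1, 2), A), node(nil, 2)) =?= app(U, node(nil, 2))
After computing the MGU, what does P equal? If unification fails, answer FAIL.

times(cons(nil, empty), nil)

Decompose cons/2: app(6, 2) =?= app(6, 2),  node(nil, Y1) =?= node(nil, times(cons(nil, empty), nil)).
Delete trivial equation app(6, 2) =?= app(6, 2).
Decompose node/2: nil =?= nil,  Y1 =?= times(cons(nil, empty), nil).
Delete trivial equation nil =?= nil.
Bind Y1 := times(cons(nil, empty), nil); substituting into the remaining equations gives: node(cons(times(cons(nil, empty), nil), P), cons(6, nil)) =?= node(A, cons(6, nil)),  cons(P, cons(6, 4)) =?= cons(times(cons(nil, empty), nil), cons(6, 4)),  app(node(times(times(cons(nil, empty), nil), 2), A), node(nil, 2)) =?= app(U, node(nil, 2)).
Decompose node/2: cons(times(cons(nil, empty), nil), P) =?= A,  cons(6, nil) =?= cons(6, nil).
Bind A := cons(times(cons(nil, empty), nil), P); substituting into the one remaining equation that mentions A gives: app(node(times(times(cons(nil, empty), nil), 2), cons(times(cons(nil, empty), nil), P)), node(nil, 2)) =?= app(U, node(nil, 2)).
Delete trivial equation cons(6, nil) =?= cons(6, nil).
Decompose cons/2: P =?= times(cons(nil, empty), nil),  cons(6, 4) =?= cons(6, 4).
Bind P := times(cons(nil, empty), nil); substituting into the one remaining equation that mentions P gives: app(node(times(times(cons(nil, empty), nil), 2), cons(times(cons(nil, empty), nil), times(cons(nil, empty), nil))), node(nil, 2)) =?= app(U, node(nil, 2)). Substituting into the earlier binding gives A := cons(times(cons(nil, empty), nil), times(cons(nil, empty), nil)).
Delete trivial equation cons(6, 4) =?= cons(6, 4).
Decompose app/2: node(times(times(cons(nil, empty), nil), 2), cons(times(cons(nil, empty), nil), times(cons(nil, empty), nil))) =?= U,  node(nil, 2) =?= node(nil, 2).
Bind U := node(times(times(cons(nil, empty), nil), 2), cons(times(cons(nil, empty), nil), times(cons(nil, empty), nil))); no other remaining equation mentions U.
Delete trivial equation node(nil, 2) =?= node(nil, 2).
MGU = { Y1 ↦ times(cons(nil, empty), nil), A ↦ cons(times(cons(nil, empty), nil), times(cons(nil, empty), nil)), P ↦ times(cons(nil, empty), nil), U ↦ node(times(times(cons(nil, empty), nil), 2), cons(times(cons(nil, empty), nil), times(cons(nil, empty), nil))) }, so P ↦ times(cons(nil, empty), nil).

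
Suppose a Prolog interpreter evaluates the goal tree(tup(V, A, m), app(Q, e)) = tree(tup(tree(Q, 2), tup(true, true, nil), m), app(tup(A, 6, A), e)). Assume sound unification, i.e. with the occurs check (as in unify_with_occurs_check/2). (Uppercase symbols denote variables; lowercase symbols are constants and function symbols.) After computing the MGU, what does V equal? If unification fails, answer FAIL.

Decompose tree/2: tup(V, A, m) = tup(tree(Q, 2), tup(true, true, nil), m),  app(Q, e) = app(tup(A, 6, A), e).
Decompose tup/3: V = tree(Q, 2),  A = tup(true, true, nil),  m = m.
Bind V := tree(Q, 2); no other remaining equation mentions V.
Bind A := tup(true, true, nil); substituting into the one remaining equation that mentions A gives: app(Q, e) = app(tup(tup(true, true, nil), 6, tup(true, true, nil)), e).
Delete trivial equation m = m.
Decompose app/2: Q = tup(tup(true, true, nil), 6, tup(true, true, nil)),  e = e.
Bind Q := tup(tup(true, true, nil), 6, tup(true, true, nil)); no other remaining equation mentions Q. Substituting into the earlier binding gives V := tree(tup(tup(true, true, nil), 6, tup(true, true, nil)), 2).
Delete trivial equation e = e.
MGU = { V ↦ tree(tup(tup(true, true, nil), 6, tup(true, true, nil)), 2), A ↦ tup(true, true, nil), Q ↦ tup(tup(true, true, nil), 6, tup(true, true, nil)) }, so V ↦ tree(tup(tup(true, true, nil), 6, tup(true, true, nil)), 2).

tree(tup(tup(true, true, nil), 6, tup(true, true, nil)), 2)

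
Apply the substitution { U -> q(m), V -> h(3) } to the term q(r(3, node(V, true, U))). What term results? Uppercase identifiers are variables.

Replace each occurrence of U with q(m).
Replace each occurrence of V with h(3).
Result: q(r(3, node(h(3), true, q(m)))).

q(r(3, node(h(3), true, q(m))))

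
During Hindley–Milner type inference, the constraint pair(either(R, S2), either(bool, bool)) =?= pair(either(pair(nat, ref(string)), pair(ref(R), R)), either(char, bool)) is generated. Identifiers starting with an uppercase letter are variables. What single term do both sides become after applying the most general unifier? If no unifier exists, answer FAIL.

Decompose pair/2: either(R, S2) =?= either(pair(nat, ref(string)), pair(ref(R), R)),  either(bool, bool) =?= either(char, bool).
Decompose either/2: R =?= pair(nat, ref(string)),  S2 =?= pair(ref(R), R).
Bind R := pair(nat, ref(string)); substituting into the one remaining equation that mentions R gives: S2 =?= pair(ref(pair(nat, ref(string))), pair(nat, ref(string))).
Bind S2 := pair(ref(pair(nat, ref(string))), pair(nat, ref(string))); no other remaining equation mentions S2.
Decompose either/2: bool =?= char,  bool =?= bool.
Clash: constants bool and char differ; no unifier exists.

FAIL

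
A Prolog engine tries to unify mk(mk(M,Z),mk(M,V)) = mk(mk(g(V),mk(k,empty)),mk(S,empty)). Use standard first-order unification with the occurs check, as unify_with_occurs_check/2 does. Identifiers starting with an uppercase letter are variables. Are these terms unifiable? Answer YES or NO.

Decompose mk/2: mk(M,Z) = mk(g(V),mk(k,empty)),  mk(M,V) = mk(S,empty).
Decompose mk/2: M = g(V),  Z = mk(k,empty).
Bind M := g(V); substituting into the one remaining equation that mentions M gives: mk(g(V),V) = mk(S,empty).
Bind Z := mk(k,empty); no other remaining equation mentions Z.
Decompose mk/2: g(V) = S,  V = empty.
Bind S := g(V); no other remaining equation mentions S.
Bind V := empty. Substituting into the earlier bindings gives M := g(empty), S := g(empty).
No equations remain and no clash or occurs-check failure arose, so a unifier exists.

YES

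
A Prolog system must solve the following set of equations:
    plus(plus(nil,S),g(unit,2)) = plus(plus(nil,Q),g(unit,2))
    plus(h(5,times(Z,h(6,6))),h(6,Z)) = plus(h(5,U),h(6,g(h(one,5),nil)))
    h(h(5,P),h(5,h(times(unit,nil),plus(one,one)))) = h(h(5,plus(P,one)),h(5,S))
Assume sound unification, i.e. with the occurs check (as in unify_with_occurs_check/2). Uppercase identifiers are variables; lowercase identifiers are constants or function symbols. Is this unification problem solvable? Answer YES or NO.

NO

Decompose plus/2: plus(nil,S) = plus(nil,Q),  g(unit,2) = g(unit,2).
Decompose plus/2: nil = nil,  S = Q.
Delete trivial equation nil = nil.
Bind S := Q; substituting into the one remaining equation that mentions S gives: h(h(5,P),h(5,h(times(unit,nil),plus(one,one)))) = h(h(5,plus(P,one)),h(5,Q)).
Delete trivial equation g(unit,2) = g(unit,2).
Decompose plus/2: h(5,times(Z,h(6,6))) = h(5,U),  h(6,Z) = h(6,g(h(one,5),nil)).
Decompose h/2: 5 = 5,  times(Z,h(6,6)) = U.
Delete trivial equation 5 = 5.
Bind U := times(Z,h(6,6)); no other remaining equation mentions U.
Decompose h/2: 6 = 6,  Z = g(h(one,5),nil).
Delete trivial equation 6 = 6.
Bind Z := g(h(one,5),nil); no other remaining equation mentions Z. Substituting into the earlier binding gives U := times(g(h(one,5),nil),h(6,6)).
Decompose h/2: h(5,P) = h(5,plus(P,one)),  h(5,h(times(unit,nil),plus(one,one))) = h(5,Q).
Decompose h/2: 5 = 5,  P = plus(P,one).
Delete trivial equation 5 = 5.
Occurs check fails: P occurs in plus(P,one); the equation P = plus(P,one) has no finite solution.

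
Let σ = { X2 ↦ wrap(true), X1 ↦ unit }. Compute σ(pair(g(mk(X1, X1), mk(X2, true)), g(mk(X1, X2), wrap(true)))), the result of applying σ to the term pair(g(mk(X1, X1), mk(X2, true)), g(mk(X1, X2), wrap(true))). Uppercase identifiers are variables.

Replace each occurrence of X2 with wrap(true).
Replace each occurrence of X1 with unit.
Result: pair(g(mk(unit, unit), mk(wrap(true), true)), g(mk(unit, wrap(true)), wrap(true))).

pair(g(mk(unit, unit), mk(wrap(true), true)), g(mk(unit, wrap(true)), wrap(true)))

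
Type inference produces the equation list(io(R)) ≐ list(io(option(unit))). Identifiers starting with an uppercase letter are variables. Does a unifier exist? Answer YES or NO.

Decompose list/1: io(R) ≐ io(option(unit)).
Decompose io/1: R ≐ option(unit).
Bind R := option(unit).
No equations remain and no clash or occurs-check failure arose, so a unifier exists.

YES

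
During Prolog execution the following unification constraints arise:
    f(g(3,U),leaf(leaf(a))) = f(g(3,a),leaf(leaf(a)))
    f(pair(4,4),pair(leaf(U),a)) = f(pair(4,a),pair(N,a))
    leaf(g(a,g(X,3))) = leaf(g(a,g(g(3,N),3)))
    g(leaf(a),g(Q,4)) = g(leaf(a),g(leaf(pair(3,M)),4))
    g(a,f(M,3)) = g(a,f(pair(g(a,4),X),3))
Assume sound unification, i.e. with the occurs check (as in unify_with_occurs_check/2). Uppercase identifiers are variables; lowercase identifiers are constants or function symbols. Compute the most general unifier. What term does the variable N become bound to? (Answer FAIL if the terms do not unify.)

Decompose f/2: g(3,U) = g(3,a),  leaf(leaf(a)) = leaf(leaf(a)).
Decompose g/2: 3 = 3,  U = a.
Delete trivial equation 3 = 3.
Bind U := a; substituting into the one remaining equation that mentions U gives: f(pair(4,4),pair(leaf(a),a)) = f(pair(4,a),pair(N,a)).
Delete trivial equation leaf(leaf(a)) = leaf(leaf(a)).
Decompose f/2: pair(4,4) = pair(4,a),  pair(leaf(a),a) = pair(N,a).
Decompose pair/2: 4 = 4,  4 = a.
Delete trivial equation 4 = 4.
Clash: constants 4 and a differ; no unifier exists.

FAIL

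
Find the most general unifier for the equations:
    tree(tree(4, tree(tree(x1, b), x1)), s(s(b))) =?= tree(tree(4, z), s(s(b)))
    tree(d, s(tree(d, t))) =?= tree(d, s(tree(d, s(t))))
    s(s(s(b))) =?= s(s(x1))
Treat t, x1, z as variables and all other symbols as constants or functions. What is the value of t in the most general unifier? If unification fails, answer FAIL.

FAIL

Decompose tree/2: tree(4, tree(tree(x1, b), x1)) =?= tree(4, z),  s(s(b)) =?= s(s(b)).
Decompose tree/2: 4 =?= 4,  tree(tree(x1, b), x1) =?= z.
Delete trivial equation 4 =?= 4.
Bind z := tree(tree(x1, b), x1); no other remaining equation mentions z.
Delete trivial equation s(s(b)) =?= s(s(b)).
Decompose tree/2: d =?= d,  s(tree(d, t)) =?= s(tree(d, s(t))).
Delete trivial equation d =?= d.
Decompose s/1: tree(d, t) =?= tree(d, s(t)).
Decompose tree/2: d =?= d,  t =?= s(t).
Delete trivial equation d =?= d.
Occurs check fails: t occurs in s(t); the equation t =?= s(t) has no finite solution.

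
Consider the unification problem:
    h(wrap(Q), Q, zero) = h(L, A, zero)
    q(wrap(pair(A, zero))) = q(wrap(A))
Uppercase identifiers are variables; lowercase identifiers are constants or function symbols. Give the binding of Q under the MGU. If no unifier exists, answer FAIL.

Decompose h/3: wrap(Q) = L,  Q = A,  zero = zero.
Bind L := wrap(Q); no other remaining equation mentions L.
Bind Q := A; no other remaining equation mentions Q. Substituting into the earlier binding gives L := wrap(A).
Delete trivial equation zero = zero.
Decompose q/1: wrap(pair(A, zero)) = wrap(A).
Decompose wrap/1: pair(A, zero) = A.
Occurs check fails: A occurs in pair(A, zero); the equation A = pair(A, zero) has no finite solution.

FAIL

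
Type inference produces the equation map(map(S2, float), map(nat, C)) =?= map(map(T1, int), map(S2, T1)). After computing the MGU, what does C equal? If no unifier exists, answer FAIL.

FAIL

Decompose map/2: map(S2, float) =?= map(T1, int),  map(nat, C) =?= map(S2, T1).
Decompose map/2: S2 =?= T1,  float =?= int.
Bind S2 := T1; substituting into the one remaining equation that mentions S2 gives: map(nat, C) =?= map(T1, T1).
Clash: constants float and int differ; no unifier exists.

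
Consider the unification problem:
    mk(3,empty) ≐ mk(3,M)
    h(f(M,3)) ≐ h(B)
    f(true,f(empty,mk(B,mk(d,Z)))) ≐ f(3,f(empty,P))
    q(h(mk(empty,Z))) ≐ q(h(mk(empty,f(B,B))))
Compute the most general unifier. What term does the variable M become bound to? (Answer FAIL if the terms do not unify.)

FAIL

Decompose mk/2: 3 ≐ 3,  empty ≐ M.
Delete trivial equation 3 ≐ 3.
Bind M := empty; substituting into the one remaining equation that mentions M gives: h(f(empty,3)) ≐ h(B).
Decompose h/1: f(empty,3) ≐ B.
Bind B := f(empty,3); substituting into the remaining equations gives: f(true,f(empty,mk(f(empty,3),mk(d,Z)))) ≐ f(3,f(empty,P)),  q(h(mk(empty,Z))) ≐ q(h(mk(empty,f(f(empty,3),f(empty,3))))).
Decompose f/2: true ≐ 3,  f(empty,mk(f(empty,3),mk(d,Z))) ≐ f(empty,P).
Clash: constants true and 3 differ; no unifier exists.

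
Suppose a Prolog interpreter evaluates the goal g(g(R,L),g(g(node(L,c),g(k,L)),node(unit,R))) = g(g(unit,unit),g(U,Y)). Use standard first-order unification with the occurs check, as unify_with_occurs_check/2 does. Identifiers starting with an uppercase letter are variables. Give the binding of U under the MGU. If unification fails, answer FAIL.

g(node(unit,c),g(k,unit))

Decompose g/2: g(R,L) = g(unit,unit),  g(g(node(L,c),g(k,L)),node(unit,R)) = g(U,Y).
Decompose g/2: R = unit,  L = unit.
Bind R := unit; substituting into the one remaining equation that mentions R gives: g(g(node(L,c),g(k,L)),node(unit,unit)) = g(U,Y).
Bind L := unit; substituting into the remaining equation gives: g(g(node(unit,c),g(k,unit)),node(unit,unit)) = g(U,Y).
Decompose g/2: g(node(unit,c),g(k,unit)) = U,  node(unit,unit) = Y.
Bind U := g(node(unit,c),g(k,unit)); no other remaining equation mentions U.
Bind Y := node(unit,unit).
MGU = { R ↦ unit, L ↦ unit, U ↦ g(node(unit,c),g(k,unit)), Y ↦ node(unit,unit) }, so U ↦ g(node(unit,c),g(k,unit)).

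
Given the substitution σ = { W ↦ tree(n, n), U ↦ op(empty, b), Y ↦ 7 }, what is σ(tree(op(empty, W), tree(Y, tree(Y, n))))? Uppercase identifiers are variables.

Replace each occurrence of W with tree(n, n).
Replace each occurrence of Y with 7.
Result: tree(op(empty, tree(n, n)), tree(7, tree(7, n))).

tree(op(empty, tree(n, n)), tree(7, tree(7, n)))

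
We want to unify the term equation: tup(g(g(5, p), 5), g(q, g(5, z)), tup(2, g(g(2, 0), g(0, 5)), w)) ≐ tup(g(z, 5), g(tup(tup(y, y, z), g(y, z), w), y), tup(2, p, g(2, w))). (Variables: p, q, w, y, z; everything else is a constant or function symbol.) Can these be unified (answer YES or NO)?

NO

Decompose tup/3: g(g(5, p), 5) ≐ g(z, 5),  g(q, g(5, z)) ≐ g(tup(tup(y, y, z), g(y, z), w), y),  tup(2, g(g(2, 0), g(0, 5)), w) ≐ tup(2, p, g(2, w)).
Decompose g/2: g(5, p) ≐ z,  5 ≐ 5.
Bind z := g(5, p); substituting into the one remaining equation that mentions z gives: g(q, g(5, g(5, p))) ≐ g(tup(tup(y, y, g(5, p)), g(y, g(5, p)), w), y).
Delete trivial equation 5 ≐ 5.
Decompose g/2: q ≐ tup(tup(y, y, g(5, p)), g(y, g(5, p)), w),  g(5, g(5, p)) ≐ y.
Bind q := tup(tup(y, y, g(5, p)), g(y, g(5, p)), w); no other remaining equation mentions q.
Bind y := g(5, g(5, p)); no other remaining equation mentions y. Substituting into the earlier binding gives q := tup(tup(g(5, g(5, p)), g(5, g(5, p)), g(5, p)), g(g(5, g(5, p)), g(5, p)), w).
Decompose tup/3: 2 ≐ 2,  g(g(2, 0), g(0, 5)) ≐ p,  w ≐ g(2, w).
Delete trivial equation 2 ≐ 2.
Bind p := g(g(2, 0), g(0, 5)); no other remaining equation mentions p. Substituting into the earlier bindings gives z := g(5, g(g(2, 0), g(0, 5))), q := tup(tup(g(5, g(5, g(g(2, 0), g(0, 5)))), g(5, g(5, g(g(2, 0), g(0, 5)))), g(5, g(g(2, 0), g(0, 5)))), g(g(5, g(5, g(g(2, 0), g(0, 5)))), g(5, g(g(2, 0), g(0, 5)))), w), y := g(5, g(5, g(g(2, 0), g(0, 5)))).
Occurs check fails: w occurs in g(2, w); the equation w ≐ g(2, w) has no finite solution.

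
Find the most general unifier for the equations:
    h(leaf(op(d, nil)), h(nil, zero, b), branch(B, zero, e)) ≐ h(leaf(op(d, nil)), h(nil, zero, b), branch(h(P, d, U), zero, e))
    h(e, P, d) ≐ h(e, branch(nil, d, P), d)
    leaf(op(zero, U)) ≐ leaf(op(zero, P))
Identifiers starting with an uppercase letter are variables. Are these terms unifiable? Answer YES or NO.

NO

Decompose h/3: leaf(op(d, nil)) ≐ leaf(op(d, nil)),  h(nil, zero, b) ≐ h(nil, zero, b),  branch(B, zero, e) ≐ branch(h(P, d, U), zero, e).
Delete trivial equation leaf(op(d, nil)) ≐ leaf(op(d, nil)).
Delete trivial equation h(nil, zero, b) ≐ h(nil, zero, b).
Decompose branch/3: B ≐ h(P, d, U),  zero ≐ zero,  e ≐ e.
Bind B := h(P, d, U); no other remaining equation mentions B.
Delete trivial equation zero ≐ zero.
Delete trivial equation e ≐ e.
Decompose h/3: e ≐ e,  P ≐ branch(nil, d, P),  d ≐ d.
Delete trivial equation e ≐ e.
Occurs check fails: P occurs in branch(nil, d, P); the equation P ≐ branch(nil, d, P) has no finite solution.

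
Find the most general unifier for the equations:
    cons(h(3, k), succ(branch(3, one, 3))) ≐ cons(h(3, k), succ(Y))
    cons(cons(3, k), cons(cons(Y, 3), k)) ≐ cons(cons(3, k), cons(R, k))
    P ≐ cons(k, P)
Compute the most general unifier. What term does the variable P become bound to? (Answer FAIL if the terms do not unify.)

FAIL

Decompose cons/2: h(3, k) ≐ h(3, k),  succ(branch(3, one, 3)) ≐ succ(Y).
Delete trivial equation h(3, k) ≐ h(3, k).
Decompose succ/1: branch(3, one, 3) ≐ Y.
Bind Y := branch(3, one, 3); substituting into the one remaining equation that mentions Y gives: cons(cons(3, k), cons(cons(branch(3, one, 3), 3), k)) ≐ cons(cons(3, k), cons(R, k)).
Decompose cons/2: cons(3, k) ≐ cons(3, k),  cons(cons(branch(3, one, 3), 3), k) ≐ cons(R, k).
Delete trivial equation cons(3, k) ≐ cons(3, k).
Decompose cons/2: cons(branch(3, one, 3), 3) ≐ R,  k ≐ k.
Bind R := cons(branch(3, one, 3), 3); no other remaining equation mentions R.
Delete trivial equation k ≐ k.
Occurs check fails: P occurs in cons(k, P); the equation P ≐ cons(k, P) has no finite solution.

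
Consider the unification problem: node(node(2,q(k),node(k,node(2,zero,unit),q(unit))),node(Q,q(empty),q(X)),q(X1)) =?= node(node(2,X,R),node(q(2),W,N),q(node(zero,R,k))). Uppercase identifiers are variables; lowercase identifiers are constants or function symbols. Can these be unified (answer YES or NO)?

Decompose node/3: node(2,q(k),node(k,node(2,zero,unit),q(unit))) =?= node(2,X,R),  node(Q,q(empty),q(X)) =?= node(q(2),W,N),  q(X1) =?= q(node(zero,R,k)).
Decompose node/3: 2 =?= 2,  q(k) =?= X,  node(k,node(2,zero,unit),q(unit)) =?= R.
Delete trivial equation 2 =?= 2.
Bind X := q(k); substituting into the one remaining equation that mentions X gives: node(Q,q(empty),q(q(k))) =?= node(q(2),W,N).
Bind R := node(k,node(2,zero,unit),q(unit)); substituting into the one remaining equation that mentions R gives: q(X1) =?= q(node(zero,node(k,node(2,zero,unit),q(unit)),k)).
Decompose node/3: Q =?= q(2),  q(empty) =?= W,  q(q(k)) =?= N.
Bind Q := q(2); no other remaining equation mentions Q.
Bind W := q(empty); no other remaining equation mentions W.
Bind N := q(q(k)); no other remaining equation mentions N.
Decompose q/1: X1 =?= node(zero,node(k,node(2,zero,unit),q(unit)),k).
Bind X1 := node(zero,node(k,node(2,zero,unit),q(unit)),k).
No equations remain and no clash or occurs-check failure arose, so a unifier exists.

YES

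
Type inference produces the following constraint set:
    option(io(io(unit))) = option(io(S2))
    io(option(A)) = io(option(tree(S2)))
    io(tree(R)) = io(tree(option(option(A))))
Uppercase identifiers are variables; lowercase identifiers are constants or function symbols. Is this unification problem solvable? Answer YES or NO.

Decompose option/1: io(io(unit)) = io(S2).
Decompose io/1: io(unit) = S2.
Bind S2 := io(unit); substituting into the one remaining equation that mentions S2 gives: io(option(A)) = io(option(tree(io(unit)))).
Decompose io/1: option(A) = option(tree(io(unit))).
Decompose option/1: A = tree(io(unit)).
Bind A := tree(io(unit)); substituting into the remaining equation gives: io(tree(R)) = io(tree(option(option(tree(io(unit)))))).
Decompose io/1: tree(R) = tree(option(option(tree(io(unit))))).
Decompose tree/1: R = option(option(tree(io(unit)))).
Bind R := option(option(tree(io(unit)))).
No equations remain and no clash or occurs-check failure arose, so a unifier exists.

YES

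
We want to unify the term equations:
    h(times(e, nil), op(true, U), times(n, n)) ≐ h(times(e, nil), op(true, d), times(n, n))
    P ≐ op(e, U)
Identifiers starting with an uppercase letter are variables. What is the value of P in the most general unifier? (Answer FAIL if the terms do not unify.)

Decompose h/3: times(e, nil) ≐ times(e, nil),  op(true, U) ≐ op(true, d),  times(n, n) ≐ times(n, n).
Delete trivial equation times(e, nil) ≐ times(e, nil).
Decompose op/2: true ≐ true,  U ≐ d.
Delete trivial equation true ≐ true.
Bind U := d; substituting into the one remaining equation that mentions U gives: P ≐ op(e, d).
Delete trivial equation times(n, n) ≐ times(n, n).
Bind P := op(e, d).
MGU = { U ↦ d, P ↦ op(e, d) }, so P ↦ op(e, d).

op(e, d)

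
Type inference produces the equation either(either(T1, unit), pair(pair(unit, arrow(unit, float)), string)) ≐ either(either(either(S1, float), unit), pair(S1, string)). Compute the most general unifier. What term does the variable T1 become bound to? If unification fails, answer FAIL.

either(pair(unit, arrow(unit, float)), float)

Decompose either/2: either(T1, unit) ≐ either(either(S1, float), unit),  pair(pair(unit, arrow(unit, float)), string) ≐ pair(S1, string).
Decompose either/2: T1 ≐ either(S1, float),  unit ≐ unit.
Bind T1 := either(S1, float); no other remaining equation mentions T1.
Delete trivial equation unit ≐ unit.
Decompose pair/2: pair(unit, arrow(unit, float)) ≐ S1,  string ≐ string.
Bind S1 := pair(unit, arrow(unit, float)); no other remaining equation mentions S1. Substituting into the earlier binding gives T1 := either(pair(unit, arrow(unit, float)), float).
Delete trivial equation string ≐ string.
MGU = { T1 ↦ either(pair(unit, arrow(unit, float)), float), S1 ↦ pair(unit, arrow(unit, float)) }, so T1 ↦ either(pair(unit, arrow(unit, float)), float).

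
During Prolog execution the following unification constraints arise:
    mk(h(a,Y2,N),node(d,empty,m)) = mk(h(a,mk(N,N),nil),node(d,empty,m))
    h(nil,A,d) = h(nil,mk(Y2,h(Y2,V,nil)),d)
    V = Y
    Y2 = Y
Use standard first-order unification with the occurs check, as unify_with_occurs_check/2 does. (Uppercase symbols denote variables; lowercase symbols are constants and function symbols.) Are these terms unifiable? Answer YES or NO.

YES

Decompose mk/2: h(a,Y2,N) = h(a,mk(N,N),nil),  node(d,empty,m) = node(d,empty,m).
Decompose h/3: a = a,  Y2 = mk(N,N),  N = nil.
Delete trivial equation a = a.
Bind Y2 := mk(N,N); substituting into the 2 remaining equations that mention Y2 gives: h(nil,A,d) = h(nil,mk(mk(N,N),h(mk(N,N),V,nil)),d),  mk(N,N) = Y.
Bind N := nil; substituting into the 2 remaining equations that mention N gives: h(nil,A,d) = h(nil,mk(mk(nil,nil),h(mk(nil,nil),V,nil)),d),  mk(nil,nil) = Y. Substituting into the earlier binding gives Y2 := mk(nil,nil).
Delete trivial equation node(d,empty,m) = node(d,empty,m).
Decompose h/3: nil = nil,  A = mk(mk(nil,nil),h(mk(nil,nil),V,nil)),  d = d.
Delete trivial equation nil = nil.
Bind A := mk(mk(nil,nil),h(mk(nil,nil),V,nil)); no other remaining equation mentions A.
Delete trivial equation d = d.
Bind V := Y; no other remaining equation mentions V. Substituting into the earlier binding gives A := mk(mk(nil,nil),h(mk(nil,nil),Y,nil)).
Bind Y := mk(nil,nil). Substituting into the earlier bindings gives A := mk(mk(nil,nil),h(mk(nil,nil),mk(nil,nil),nil)), V := mk(nil,nil).
No equations remain and no clash or occurs-check failure arose, so a unifier exists.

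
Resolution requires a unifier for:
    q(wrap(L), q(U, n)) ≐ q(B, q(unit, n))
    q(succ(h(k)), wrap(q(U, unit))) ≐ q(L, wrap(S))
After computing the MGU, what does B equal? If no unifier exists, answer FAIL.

Decompose q/2: wrap(L) ≐ B,  q(U, n) ≐ q(unit, n).
Bind B := wrap(L); no other remaining equation mentions B.
Decompose q/2: U ≐ unit,  n ≐ n.
Bind U := unit; substituting into the one remaining equation that mentions U gives: q(succ(h(k)), wrap(q(unit, unit))) ≐ q(L, wrap(S)).
Delete trivial equation n ≐ n.
Decompose q/2: succ(h(k)) ≐ L,  wrap(q(unit, unit)) ≐ wrap(S).
Bind L := succ(h(k)); no other remaining equation mentions L. Substituting into the earlier binding gives B := wrap(succ(h(k))).
Decompose wrap/1: q(unit, unit) ≐ S.
Bind S := q(unit, unit).
MGU = { B -> wrap(succ(h(k))), U -> unit, L -> succ(h(k)), S -> q(unit, unit) }, so B -> wrap(succ(h(k))).

wrap(succ(h(k)))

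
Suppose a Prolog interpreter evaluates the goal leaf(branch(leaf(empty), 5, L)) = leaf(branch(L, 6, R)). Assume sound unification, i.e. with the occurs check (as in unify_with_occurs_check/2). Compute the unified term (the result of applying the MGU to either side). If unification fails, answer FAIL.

FAIL

Decompose leaf/1: branch(leaf(empty), 5, L) = branch(L, 6, R).
Decompose branch/3: leaf(empty) = L,  5 = 6,  L = R.
Bind L := leaf(empty); substituting into the one remaining equation that mentions L gives: leaf(empty) = R.
Clash: constants 5 and 6 differ; no unifier exists.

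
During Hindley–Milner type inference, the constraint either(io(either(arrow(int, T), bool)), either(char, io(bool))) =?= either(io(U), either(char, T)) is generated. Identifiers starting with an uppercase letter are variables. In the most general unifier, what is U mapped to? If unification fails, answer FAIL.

Decompose either/2: io(either(arrow(int, T), bool)) =?= io(U),  either(char, io(bool)) =?= either(char, T).
Decompose io/1: either(arrow(int, T), bool) =?= U.
Bind U := either(arrow(int, T), bool); no other remaining equation mentions U.
Decompose either/2: char =?= char,  io(bool) =?= T.
Delete trivial equation char =?= char.
Bind T := io(bool). Substituting into the earlier binding gives U := either(arrow(int, io(bool)), bool).
MGU = { U := either(arrow(int, io(bool)), bool), T := io(bool) }, so U := either(arrow(int, io(bool)), bool).

either(arrow(int, io(bool)), bool)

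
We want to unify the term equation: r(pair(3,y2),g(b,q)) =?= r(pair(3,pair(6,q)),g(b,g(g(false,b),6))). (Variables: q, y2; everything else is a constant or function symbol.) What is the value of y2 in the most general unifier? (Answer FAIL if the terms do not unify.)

Decompose r/2: pair(3,y2) =?= pair(3,pair(6,q)),  g(b,q) =?= g(b,g(g(false,b),6)).
Decompose pair/2: 3 =?= 3,  y2 =?= pair(6,q).
Delete trivial equation 3 =?= 3.
Bind y2 := pair(6,q); no other remaining equation mentions y2.
Decompose g/2: b =?= b,  q =?= g(g(false,b),6).
Delete trivial equation b =?= b.
Bind q := g(g(false,b),6). Substituting into the earlier binding gives y2 := pair(6,g(g(false,b),6)).
MGU = { y2 := pair(6,g(g(false,b),6)), q := g(g(false,b),6) }, so y2 := pair(6,g(g(false,b),6)).

pair(6,g(g(false,b),6))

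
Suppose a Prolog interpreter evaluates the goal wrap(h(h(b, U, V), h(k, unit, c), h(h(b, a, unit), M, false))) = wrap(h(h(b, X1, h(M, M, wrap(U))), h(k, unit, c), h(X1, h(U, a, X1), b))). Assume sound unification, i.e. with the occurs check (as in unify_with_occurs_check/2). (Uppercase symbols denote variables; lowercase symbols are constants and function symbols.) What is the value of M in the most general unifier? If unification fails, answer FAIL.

Decompose wrap/1: h(h(b, U, V), h(k, unit, c), h(h(b, a, unit), M, false)) = h(h(b, X1, h(M, M, wrap(U))), h(k, unit, c), h(X1, h(U, a, X1), b)).
Decompose h/3: h(b, U, V) = h(b, X1, h(M, M, wrap(U))),  h(k, unit, c) = h(k, unit, c),  h(h(b, a, unit), M, false) = h(X1, h(U, a, X1), b).
Decompose h/3: b = b,  U = X1,  V = h(M, M, wrap(U)).
Delete trivial equation b = b.
Bind U := X1; substituting into the 2 remaining equations that mention U gives: V = h(M, M, wrap(X1)),  h(h(b, a, unit), M, false) = h(X1, h(X1, a, X1), b).
Bind V := h(M, M, wrap(X1)); no other remaining equation mentions V.
Delete trivial equation h(k, unit, c) = h(k, unit, c).
Decompose h/3: h(b, a, unit) = X1,  M = h(X1, a, X1),  false = b.
Bind X1 := h(b, a, unit); substituting into the one remaining equation that mentions X1 gives: M = h(h(b, a, unit), a, h(b, a, unit)). Substituting into the earlier bindings gives U := h(b, a, unit), V := h(M, M, wrap(h(b, a, unit))).
Bind M := h(h(b, a, unit), a, h(b, a, unit)); no other remaining equation mentions M. Substituting into the earlier binding gives V := h(h(h(b, a, unit), a, h(b, a, unit)), h(h(b, a, unit), a, h(b, a, unit)), wrap(h(b, a, unit))).
Clash: constants false and b differ; no unifier exists.

FAIL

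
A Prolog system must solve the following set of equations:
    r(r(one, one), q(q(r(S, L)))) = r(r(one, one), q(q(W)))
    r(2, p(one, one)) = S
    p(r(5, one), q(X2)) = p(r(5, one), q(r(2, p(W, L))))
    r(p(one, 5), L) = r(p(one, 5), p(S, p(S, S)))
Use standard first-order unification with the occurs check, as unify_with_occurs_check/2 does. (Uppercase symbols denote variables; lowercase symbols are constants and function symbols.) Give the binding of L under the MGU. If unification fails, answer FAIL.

Decompose r/2: r(one, one) = r(one, one),  q(q(r(S, L))) = q(q(W)).
Delete trivial equation r(one, one) = r(one, one).
Decompose q/1: q(r(S, L)) = q(W).
Decompose q/1: r(S, L) = W.
Bind W := r(S, L); substituting into the one remaining equation that mentions W gives: p(r(5, one), q(X2)) = p(r(5, one), q(r(2, p(r(S, L), L)))).
Bind S := r(2, p(one, one)); substituting into the remaining equations gives: p(r(5, one), q(X2)) = p(r(5, one), q(r(2, p(r(r(2, p(one, one)), L), L)))),  r(p(one, 5), L) = r(p(one, 5), p(r(2, p(one, one)), p(r(2, p(one, one)), r(2, p(one, one))))). Substituting into the earlier binding gives W := r(r(2, p(one, one)), L).
Decompose p/2: r(5, one) = r(5, one),  q(X2) = q(r(2, p(r(r(2, p(one, one)), L), L))).
Delete trivial equation r(5, one) = r(5, one).
Decompose q/1: X2 = r(2, p(r(r(2, p(one, one)), L), L)).
Bind X2 := r(2, p(r(r(2, p(one, one)), L), L)); no other remaining equation mentions X2.
Decompose r/2: p(one, 5) = p(one, 5),  L = p(r(2, p(one, one)), p(r(2, p(one, one)), r(2, p(one, one)))).
Delete trivial equation p(one, 5) = p(one, 5).
Bind L := p(r(2, p(one, one)), p(r(2, p(one, one)), r(2, p(one, one)))). Substituting into the earlier bindings gives W := r(r(2, p(one, one)), p(r(2, p(one, one)), p(r(2, p(one, one)), r(2, p(one, one))))), X2 := r(2, p(r(r(2, p(one, one)), p(r(2, p(one, one)), p(r(2, p(one, one)), r(2, p(one, one))))), p(r(2, p(one, one)), p(r(2, p(one, one)), r(2, p(one, one)))))).
MGU = { W ↦ r(r(2, p(one, one)), p(r(2, p(one, one)), p(r(2, p(one, one)), r(2, p(one, one))))), S ↦ r(2, p(one, one)), X2 ↦ r(2, p(r(r(2, p(one, one)), p(r(2, p(one, one)), p(r(2, p(one, one)), r(2, p(one, one))))), p(r(2, p(one, one)), p(r(2, p(one, one)), r(2, p(one, one)))))), L ↦ p(r(2, p(one, one)), p(r(2, p(one, one)), r(2, p(one, one)))) }, so L ↦ p(r(2, p(one, one)), p(r(2, p(one, one)), r(2, p(one, one)))).

p(r(2, p(one, one)), p(r(2, p(one, one)), r(2, p(one, one))))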